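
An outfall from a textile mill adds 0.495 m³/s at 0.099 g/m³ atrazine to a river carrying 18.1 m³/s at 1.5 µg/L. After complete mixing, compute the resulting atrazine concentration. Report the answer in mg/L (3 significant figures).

1.5 µg/L = 0.0015 mg/L.
Conservation of mass across the mixing zone: C = (0.495·0.099 + 18.1·0.0015) / (0.495 + 18.1) = 0.07616/18.6 = 0.004095 mg/L.

0.00410 mg/L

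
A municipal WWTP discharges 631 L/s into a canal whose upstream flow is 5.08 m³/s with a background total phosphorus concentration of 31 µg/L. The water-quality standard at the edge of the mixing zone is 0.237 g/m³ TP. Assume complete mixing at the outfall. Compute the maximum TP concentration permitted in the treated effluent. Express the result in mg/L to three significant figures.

1.90 mg/L

631 L/s = 0.631 m³/s.
31 µg/L = 0.031 mg/L.
Mass balance: 0.237·5.711 = 0.631·Cₑ + 5.08·0.031.
Cₑ = (1.354 − 0.1575) / 0.631 = 1.895 mg/L.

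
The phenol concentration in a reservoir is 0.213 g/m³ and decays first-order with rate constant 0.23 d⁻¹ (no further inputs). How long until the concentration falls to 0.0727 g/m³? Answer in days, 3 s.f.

t = ln(C₀/C)/k = ln(0.213/0.0727)/0.23 = 1.075/0.23 = 4.674 d.

4.67 d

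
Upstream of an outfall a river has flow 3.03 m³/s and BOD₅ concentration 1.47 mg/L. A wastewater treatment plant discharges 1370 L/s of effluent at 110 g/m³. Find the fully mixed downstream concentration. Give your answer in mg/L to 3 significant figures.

35.3 mg/L

1370 L/s = 1.37 m³/s.
Flow-weighted mixing gives C = (1.37·110 + 3.03·1.47) / (1.37 + 3.03) = 155.2/4.4 = 35.26 mg/L.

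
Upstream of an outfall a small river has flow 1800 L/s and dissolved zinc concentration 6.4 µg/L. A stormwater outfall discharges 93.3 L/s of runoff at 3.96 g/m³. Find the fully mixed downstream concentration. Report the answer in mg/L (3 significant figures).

0.201 mg/L

93.3 L/s = 0.0933 m³/s.
1800 L/s = 1.8 m³/s.
6.4 µg/L = 0.0064 mg/L.
By mass balance at complete mixing, C = (0.0933·3.96 + 1.8·0.0064) / (0.0933 + 1.8) = 0.381/1.893 = 0.2012 mg/L.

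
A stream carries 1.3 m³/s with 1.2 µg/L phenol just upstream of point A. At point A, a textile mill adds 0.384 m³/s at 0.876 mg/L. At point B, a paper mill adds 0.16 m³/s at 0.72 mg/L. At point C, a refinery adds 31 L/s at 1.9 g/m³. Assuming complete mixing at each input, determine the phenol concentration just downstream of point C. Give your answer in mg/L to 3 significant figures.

1.2 µg/L = 0.0012 mg/L.
After input A: C = (1.3·0.0012 + 0.384·0.876) / 1.684 = 0.2007 mg/L.
After input B: C = (1.684·0.2007 + 0.16·0.72) / 1.844 = 0.2457 mg/L.
31 L/s = 0.031 m³/s.
After input C: C = (1.844·0.2457 + 0.031·1.9) / 1.875 = 0.2731 mg/L.

0.273 mg/L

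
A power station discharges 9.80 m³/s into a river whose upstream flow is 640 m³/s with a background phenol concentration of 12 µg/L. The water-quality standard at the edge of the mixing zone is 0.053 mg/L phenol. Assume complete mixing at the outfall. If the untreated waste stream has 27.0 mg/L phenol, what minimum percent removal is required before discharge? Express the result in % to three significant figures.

89.9 %

12 µg/L = 0.012 mg/L.
Mass balance: 0.053·649.8 = 9.8·Cₑ + 640·0.012.
Cₑ = (34.44 − 7.68) / 9.8 = 2.731 mg/L.
Required removal = 1 − 2.731/27.0 = 89.89 %.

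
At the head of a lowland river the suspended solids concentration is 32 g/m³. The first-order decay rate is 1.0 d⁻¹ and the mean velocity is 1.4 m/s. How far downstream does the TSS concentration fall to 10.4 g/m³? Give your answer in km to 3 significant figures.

From C = C₀·e^(−kt), t = ln(C₀/C)/k = ln(32/10.4)/1.0 = 1.124/1.0 = 1.124 d.
Distance = v·t = 1.4 m/s × 9.711e+04 s = 1.36e+05 m = 136 km.

136 km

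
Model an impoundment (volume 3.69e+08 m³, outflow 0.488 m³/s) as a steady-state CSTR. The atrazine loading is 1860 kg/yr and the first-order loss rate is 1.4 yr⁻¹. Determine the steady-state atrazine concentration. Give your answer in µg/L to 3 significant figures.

3.50 µg/L

Outflow Q = 0.488 m³/s × 3.156e+07 s/yr = 1.54e+07 m³/yr.
Steady-state CSTR mass balance: W = Q·C + k·V·C, so C = W/(Q + kV).
Q + kV = 1.54e+07 + 1.4·3.69e+08 = 5.32e+08 m³/yr.
C = 1860/5.32e+08 = 3.496e-06 kg/m³ = 0.003496 mg/L = 3.496 µg/L.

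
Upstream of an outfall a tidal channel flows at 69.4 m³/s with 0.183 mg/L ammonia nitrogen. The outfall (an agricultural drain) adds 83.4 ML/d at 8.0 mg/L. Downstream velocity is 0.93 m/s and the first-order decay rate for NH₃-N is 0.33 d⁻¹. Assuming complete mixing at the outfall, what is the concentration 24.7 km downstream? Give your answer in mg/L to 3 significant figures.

83.4 ML/d = 0.9653 m³/s.
After complete mixing, C₀ = (0.9653·8 + 69.4·0.183) / 70.37 = 0.2902 mg/L.
Travel time t = 2.47e+04 m / 0.93 m/s = 2.656e+04 s = 0.3074 d.
C = 0.2902·exp(−0.33·0.3074) = 0.2902·0.9035 = 0.2622 mg/L.

0.262 mg/L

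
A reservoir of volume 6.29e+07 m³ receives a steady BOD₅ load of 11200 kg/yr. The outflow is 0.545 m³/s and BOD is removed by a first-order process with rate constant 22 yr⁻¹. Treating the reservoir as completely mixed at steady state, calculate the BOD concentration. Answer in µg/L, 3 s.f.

7.99 µg/L

Outflow Q = 0.545 m³/s × 3.156e+07 s/yr = 1.72e+07 m³/yr.
Steady-state CSTR mass balance: W = Q·C + k·V·C, so C = W/(Q + kV).
Q + kV = 1.72e+07 + 22·6.29e+07 = 1.401e+09 m³/yr.
C = 11200/1.401e+09 = 7.994e-06 kg/m³ = 0.007994 mg/L = 7.994 µg/L.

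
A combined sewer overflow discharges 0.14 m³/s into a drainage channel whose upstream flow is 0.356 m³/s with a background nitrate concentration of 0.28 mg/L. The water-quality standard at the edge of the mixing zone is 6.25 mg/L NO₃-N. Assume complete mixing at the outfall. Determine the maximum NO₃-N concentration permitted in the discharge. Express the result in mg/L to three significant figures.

Mass balance: 6.25·0.496 = 0.14·Cₑ + 0.356·0.28.
Cₑ = (3.1 − 0.09968) / 0.14 = 21.43 mg/L.

21.4 mg/L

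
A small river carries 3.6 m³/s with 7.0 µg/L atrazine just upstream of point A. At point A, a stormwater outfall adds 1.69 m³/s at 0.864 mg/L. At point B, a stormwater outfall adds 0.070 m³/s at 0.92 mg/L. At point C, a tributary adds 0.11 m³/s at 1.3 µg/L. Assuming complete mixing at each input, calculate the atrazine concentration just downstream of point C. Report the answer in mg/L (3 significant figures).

0.283 mg/L

7.0 µg/L = 0.007 mg/L.
After input A: C = (3.6·0.007 + 1.69·0.864) / 5.29 = 0.2808 mg/L.
After input B: C = (5.29·0.2808 + 0.07·0.92) / 5.36 = 0.2891 mg/L.
1.3 µg/L = 0.0013 mg/L.
After input C: C = (5.36·0.2891 + 0.11·0.0013) / 5.47 = 0.2833 mg/L.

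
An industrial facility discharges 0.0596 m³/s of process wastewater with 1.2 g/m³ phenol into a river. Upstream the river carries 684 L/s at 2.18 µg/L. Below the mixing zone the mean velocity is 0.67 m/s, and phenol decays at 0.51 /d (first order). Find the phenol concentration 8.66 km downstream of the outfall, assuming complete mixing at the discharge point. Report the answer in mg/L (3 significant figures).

684 L/s = 0.684 m³/s.
2.18 µg/L = 0.00218 mg/L.
After complete mixing, C₀ = (0.0596·1.2 + 0.684·0.00218) / 0.7436 = 0.09819 mg/L.
Travel time t = 8660 m / 0.67 m/s = 1.293e+04 s = 0.1496 d.
C = 0.09819·exp(−0.51·0.1496) = 0.09819·0.9265 = 0.09097 mg/L.

0.0910 mg/L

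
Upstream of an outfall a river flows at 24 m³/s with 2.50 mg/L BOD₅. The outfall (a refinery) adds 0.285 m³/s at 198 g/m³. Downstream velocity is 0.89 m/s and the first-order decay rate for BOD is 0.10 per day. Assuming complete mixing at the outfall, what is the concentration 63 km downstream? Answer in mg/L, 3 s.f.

After complete mixing, C₀ = (0.285·198 + 24·2.5) / 24.29 = 4.794 mg/L.
Travel time t = 6.3e+04 m / 0.89 m/s = 7.079e+04 s = 0.8193 d.
C = 4.794·exp(−0.10·0.8193) = 4.794·0.9213 = 4.417 mg/L.

4.42 mg/L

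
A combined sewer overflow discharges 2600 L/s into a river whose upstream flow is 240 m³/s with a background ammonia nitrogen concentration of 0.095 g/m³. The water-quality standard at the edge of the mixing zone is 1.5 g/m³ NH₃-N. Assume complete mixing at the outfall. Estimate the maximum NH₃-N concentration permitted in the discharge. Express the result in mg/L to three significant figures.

2600 L/s = 2.6 m³/s.
Mass balance: 1.5·242.6 = 2.6·Cₑ + 240·0.095.
Cₑ = (363.9 − 22.8) / 2.6 = 131.2 mg/L.

131 mg/L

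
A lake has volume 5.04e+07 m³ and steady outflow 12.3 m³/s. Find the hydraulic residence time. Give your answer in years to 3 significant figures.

0.130 yr

Q = 12.3 m³/s × 3.156e+07 s/yr = 3.882e+08 m³/yr.
Hydraulic residence time τ = V/Q = 5.04e+07/3.882e+08 = 0.1298 yr.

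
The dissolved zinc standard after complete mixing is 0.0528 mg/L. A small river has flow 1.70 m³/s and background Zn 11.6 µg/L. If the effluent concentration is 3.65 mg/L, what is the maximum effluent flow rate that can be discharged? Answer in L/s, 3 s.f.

11.6 µg/L = 0.0116 mg/L.
Mass balance at complete mixing: C_std·(Q_w + Q_r) = Q_w·C_e + Q_r·C_b.
Rearranging, Q_w = Q_r·(C_std − C_b)/(C_e − C_std) = 1.70·(0.0528 − 0.0116) / (3.65 − 0.0528) = 0.01947 m³/s.
= 19.47 L/s.

19.5 L/s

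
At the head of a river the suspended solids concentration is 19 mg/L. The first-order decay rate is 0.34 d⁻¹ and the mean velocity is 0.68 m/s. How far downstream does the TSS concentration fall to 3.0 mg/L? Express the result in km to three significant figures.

From C = C₀·e^(−kt), t = ln(C₀/C)/k = ln(19/3.0)/0.34 = 1.846/0.34 = 5.429 d.
Distance = v·t = 0.68 m/s × 4.691e+05 s = 3.19e+05 m = 319 km.

319 km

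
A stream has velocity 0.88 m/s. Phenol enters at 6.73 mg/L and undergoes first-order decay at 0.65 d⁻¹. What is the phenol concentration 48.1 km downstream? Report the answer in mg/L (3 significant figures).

4.46 mg/L

Travel time t = 48.1 km / 0.88 m/s = 4.81e+04/0.88 = 5.466e+04 s = 0.6326 d.
First-order decay: C = 6.73·exp(−0.65·0.6326) = 6.73·0.6628 = 4.461 mg/L.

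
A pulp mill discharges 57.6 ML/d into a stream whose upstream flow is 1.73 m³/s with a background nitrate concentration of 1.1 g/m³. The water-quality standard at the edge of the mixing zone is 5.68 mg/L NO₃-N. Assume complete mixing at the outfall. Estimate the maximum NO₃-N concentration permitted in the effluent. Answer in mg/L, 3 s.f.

17.6 mg/L

57.6 ML/d = 0.6667 m³/s.
Mass balance: 5.68·2.397 = 0.6667·Cₑ + 1.73·1.1.
Cₑ = (13.61 − 1.903) / 0.6667 = 17.57 mg/L.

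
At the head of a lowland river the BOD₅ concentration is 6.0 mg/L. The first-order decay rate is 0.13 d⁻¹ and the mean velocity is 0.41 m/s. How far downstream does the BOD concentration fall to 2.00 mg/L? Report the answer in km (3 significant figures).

From C = C₀·e^(−kt), t = ln(C₀/C)/k = ln(6.0/2.00)/0.13 = 1.099/0.13 = 8.451 d.
Distance = v·t = 0.41 m/s × 7.302e+05 s = 2.994e+05 m = 299.4 km.

299 km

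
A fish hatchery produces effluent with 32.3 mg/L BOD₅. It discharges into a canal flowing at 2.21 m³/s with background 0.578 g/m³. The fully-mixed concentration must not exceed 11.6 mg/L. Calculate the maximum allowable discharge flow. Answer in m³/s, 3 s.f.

1.18 m³/s

Mass balance at complete mixing: C_std·(Q_w + Q_r) = Q_w·C_e + Q_r·C_b.
Rearranging, Q_w = Q_r·(C_std − C_b)/(C_e − C_std) = 2.21·(11.6 − 0.578) / (32.3 − 11.6) = 1.177 m³/s.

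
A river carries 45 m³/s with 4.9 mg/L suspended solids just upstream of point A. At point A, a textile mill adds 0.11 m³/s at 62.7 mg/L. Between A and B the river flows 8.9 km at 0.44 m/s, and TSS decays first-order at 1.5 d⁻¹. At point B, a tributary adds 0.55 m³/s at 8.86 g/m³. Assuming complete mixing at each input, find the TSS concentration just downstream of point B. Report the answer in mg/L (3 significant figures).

3.61 mg/L

After input A: C = (45·4.9 + 0.11·62.7) / 45.11 = 5.041 mg/L.
Over the 8.9 km reach to input B (t = 2.023e+04 s = 0.2341 d), decay gives C = 5.041·exp(−1.5·0.2341) = 3.548 mg/L.
After input B: C = (45.11·3.548 + 0.55·8.86) / 45.66 = 3.612 mg/L.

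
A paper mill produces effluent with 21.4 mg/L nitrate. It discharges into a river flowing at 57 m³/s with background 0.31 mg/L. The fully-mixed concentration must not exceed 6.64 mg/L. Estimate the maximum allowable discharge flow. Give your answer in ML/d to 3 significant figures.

2110 ML/d

Mass balance at complete mixing: C_std·(Q_w + Q_r) = Q_w·C_e + Q_r·C_b.
Rearranging, Q_w = Q_r·(C_std − C_b)/(C_e − C_std) = 57·(6.64 − 0.31) / (21.4 − 6.64) = 24.45 m³/s.
= 2112 ML/d.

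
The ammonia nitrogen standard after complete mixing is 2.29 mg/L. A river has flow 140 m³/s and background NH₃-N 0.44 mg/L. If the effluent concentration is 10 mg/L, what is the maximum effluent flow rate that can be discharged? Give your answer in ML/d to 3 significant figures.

2900 ML/d

Mass balance at complete mixing: C_std·(Q_w + Q_r) = Q_w·C_e + Q_r·C_b.
Rearranging, Q_w = Q_r·(C_std − C_b)/(C_e − C_std) = 140·(2.29 − 0.44) / (10 − 2.29) = 33.59 m³/s.
= 2902 ML/d.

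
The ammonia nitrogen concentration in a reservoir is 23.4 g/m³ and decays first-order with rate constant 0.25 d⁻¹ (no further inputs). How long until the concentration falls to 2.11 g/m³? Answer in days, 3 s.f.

9.62 d

t = ln(C₀/C)/k = ln(23.4/2.11)/0.25 = 2.406/0.25 = 9.624 d.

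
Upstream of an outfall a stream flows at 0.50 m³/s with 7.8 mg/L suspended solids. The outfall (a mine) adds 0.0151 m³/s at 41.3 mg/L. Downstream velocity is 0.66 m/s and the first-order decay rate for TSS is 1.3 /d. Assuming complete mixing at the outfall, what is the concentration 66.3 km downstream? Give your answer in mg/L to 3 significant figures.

1.94 mg/L

After complete mixing, C₀ = (0.0151·41.3 + 0.5·7.8) / 0.5151 = 8.782 mg/L.
Travel time t = 6.63e+04 m / 0.66 m/s = 1.005e+05 s = 1.163 d.
C = 8.782·exp(−1.3·1.163) = 8.782·0.2206 = 1.937 mg/L.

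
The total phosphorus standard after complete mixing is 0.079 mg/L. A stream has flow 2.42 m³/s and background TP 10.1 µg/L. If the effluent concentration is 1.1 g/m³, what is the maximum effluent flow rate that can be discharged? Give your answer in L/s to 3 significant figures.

163 L/s

10.1 µg/L = 0.0101 mg/L.
Mass balance at complete mixing: C_std·(Q_w + Q_r) = Q_w·C_e + Q_r·C_b.
Rearranging, Q_w = Q_r·(C_std − C_b)/(C_e − C_std) = 2.42·(0.079 − 0.0101) / (1.1 − 0.079) = 0.1633 m³/s.
= 163.3 L/s.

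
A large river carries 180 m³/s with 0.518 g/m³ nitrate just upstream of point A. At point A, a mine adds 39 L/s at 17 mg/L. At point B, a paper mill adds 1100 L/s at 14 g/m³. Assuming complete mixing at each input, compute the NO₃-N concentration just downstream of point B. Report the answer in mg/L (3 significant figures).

39 L/s = 0.039 m³/s.
After input A: C = (180·0.518 + 0.039·17) / 180 = 0.5216 mg/L.
1100 L/s = 1.1 m³/s.
After input B: C = (180·0.5216 + 1.1·14) / 181.1 = 0.6034 mg/L.

0.603 mg/L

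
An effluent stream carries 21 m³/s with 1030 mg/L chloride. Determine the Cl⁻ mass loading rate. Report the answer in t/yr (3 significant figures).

683000 t/yr

Mass flux = Q·C = 21 m³/s × 1030 g/m³ = 2.163e+04 g/s.
= 2.163e+04 g/s × 31.56 = 6.826e+05 t/yr.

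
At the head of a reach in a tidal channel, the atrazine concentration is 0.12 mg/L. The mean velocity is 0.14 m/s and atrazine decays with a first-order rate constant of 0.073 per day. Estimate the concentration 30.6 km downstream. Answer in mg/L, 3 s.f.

Travel time t = 30.6 km / 0.14 m/s = 3.06e+04/0.14 = 2.186e+05 s = 2.53 d.
First-order decay: C = 0.12·exp(−0.073·2.53) = 0.12·0.8314 = 0.09977 mg/L.

0.0998 mg/L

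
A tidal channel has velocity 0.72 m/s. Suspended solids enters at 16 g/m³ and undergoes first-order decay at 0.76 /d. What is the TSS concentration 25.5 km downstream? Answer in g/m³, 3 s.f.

Travel time t = 25.5 km / 0.72 m/s = 2.55e+04/0.72 = 3.542e+04 s = 0.4099 d.
First-order decay: C = 16·exp(−0.76·0.4099) = 16·0.7323 = 11.72 g/m³.

11.7 g/m³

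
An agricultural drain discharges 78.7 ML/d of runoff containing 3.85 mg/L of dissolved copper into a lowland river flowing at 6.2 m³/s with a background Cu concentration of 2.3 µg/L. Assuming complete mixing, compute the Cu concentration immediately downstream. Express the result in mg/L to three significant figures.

0.495 mg/L

78.7 ML/d = 0.9109 m³/s.
2.3 µg/L = 0.0023 mg/L.
Conservation of mass across the mixing zone: C = (0.9109·3.85 + 6.2·0.0023) / (0.9109 + 6.2) = 3.521/7.111 = 0.4952 mg/L.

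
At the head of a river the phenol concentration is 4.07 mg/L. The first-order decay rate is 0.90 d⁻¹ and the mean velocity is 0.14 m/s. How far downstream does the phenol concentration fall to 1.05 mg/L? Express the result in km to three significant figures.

18.2 km

From C = C₀·e^(−kt), t = ln(C₀/C)/k = ln(4.07/1.05)/0.90 = 1.355/0.90 = 1.505 d.
Distance = v·t = 0.14 m/s × 1.301e+05 s = 1.821e+04 m = 18.21 km.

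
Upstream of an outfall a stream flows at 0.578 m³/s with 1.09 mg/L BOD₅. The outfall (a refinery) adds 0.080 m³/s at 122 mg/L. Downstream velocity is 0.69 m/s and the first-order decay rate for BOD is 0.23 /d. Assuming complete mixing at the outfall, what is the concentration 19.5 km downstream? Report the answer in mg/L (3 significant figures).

14.6 mg/L

After complete mixing, C₀ = (0.08·122 + 0.578·1.09) / 0.658 = 15.79 mg/L.
Travel time t = 1.95e+04 m / 0.69 m/s = 2.826e+04 s = 0.3271 d.
C = 15.79·exp(−0.23·0.3271) = 15.79·0.9275 = 14.65 mg/L.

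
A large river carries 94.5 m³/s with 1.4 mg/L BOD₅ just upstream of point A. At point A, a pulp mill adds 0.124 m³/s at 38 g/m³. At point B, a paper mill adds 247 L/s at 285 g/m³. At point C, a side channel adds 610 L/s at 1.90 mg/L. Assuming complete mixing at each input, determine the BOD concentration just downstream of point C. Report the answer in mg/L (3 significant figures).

After input A: C = (94.5·1.4 + 0.124·38) / 94.62 = 1.448 mg/L.
247 L/s = 0.247 m³/s.
After input B: C = (94.62·1.448 + 0.247·285) / 94.87 = 2.186 mg/L.
610 L/s = 0.61 m³/s.
After input C: C = (94.87·2.186 + 0.61·1.9) / 95.48 = 2.184 mg/L.

2.18 mg/L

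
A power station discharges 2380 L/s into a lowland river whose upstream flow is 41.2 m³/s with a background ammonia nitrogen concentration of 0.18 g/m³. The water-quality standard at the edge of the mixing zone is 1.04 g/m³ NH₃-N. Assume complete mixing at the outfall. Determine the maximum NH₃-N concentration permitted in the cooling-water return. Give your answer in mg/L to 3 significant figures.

2380 L/s = 2.38 m³/s.
Mass balance: 1.04·43.58 = 2.38·Cₑ + 41.2·0.18.
Cₑ = (45.32 − 7.416) / 2.38 = 15.93 mg/L.

15.9 mg/L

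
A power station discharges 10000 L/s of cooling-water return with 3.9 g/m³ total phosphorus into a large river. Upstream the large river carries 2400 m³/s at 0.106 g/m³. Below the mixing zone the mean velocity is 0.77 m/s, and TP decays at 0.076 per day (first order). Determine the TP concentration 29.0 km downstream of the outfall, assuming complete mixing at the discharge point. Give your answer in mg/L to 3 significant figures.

0.118 mg/L

10000 L/s = 10 m³/s.
After complete mixing, C₀ = (10·3.9 + 2400·0.106) / 2410 = 0.1217 mg/L.
Travel time t = 2.9e+04 m / 0.77 m/s = 3.766e+04 s = 0.4359 d.
C = 0.1217·exp(−0.076·0.4359) = 0.1217·0.9674 = 0.1178 mg/L.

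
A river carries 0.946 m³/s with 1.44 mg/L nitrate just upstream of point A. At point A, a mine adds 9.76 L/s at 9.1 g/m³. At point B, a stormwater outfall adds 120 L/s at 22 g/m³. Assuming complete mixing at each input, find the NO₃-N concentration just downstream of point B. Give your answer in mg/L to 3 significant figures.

9.76 L/s = 0.00976 m³/s.
After input A: C = (0.946·1.44 + 0.00976·9.1) / 0.9558 = 1.518 mg/L.
120 L/s = 0.12 m³/s.
After input B: C = (0.9558·1.518 + 0.12·22) / 1.076 = 3.803 mg/L.

3.80 mg/L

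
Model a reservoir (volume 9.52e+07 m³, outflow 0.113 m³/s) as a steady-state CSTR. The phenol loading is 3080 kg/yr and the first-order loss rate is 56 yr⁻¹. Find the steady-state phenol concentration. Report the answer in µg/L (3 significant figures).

0.577 µg/L

Outflow Q = 0.113 m³/s × 3.156e+07 s/yr = 3.566e+06 m³/yr.
Steady-state CSTR mass balance: W = Q·C + k·V·C, so C = W/(Q + kV).
Q + kV = 3.566e+06 + 56·9.52e+07 = 5.335e+09 m³/yr.
C = 3080/5.335e+09 = 5.773e-07 kg/m³ = 0.0005773 mg/L = 0.5773 µg/L.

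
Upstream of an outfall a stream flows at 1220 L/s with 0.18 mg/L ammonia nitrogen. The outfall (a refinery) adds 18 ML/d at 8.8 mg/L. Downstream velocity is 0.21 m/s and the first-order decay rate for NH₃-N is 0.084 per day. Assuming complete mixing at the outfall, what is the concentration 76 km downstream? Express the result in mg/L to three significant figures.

18 ML/d = 0.2083 m³/s.
1220 L/s = 1.22 m³/s.
After complete mixing, C₀ = (0.2083·8.8 + 1.22·0.18) / 1.428 = 1.437 mg/L.
Travel time t = 7.6e+04 m / 0.21 m/s = 3.619e+05 s = 4.189 d.
C = 1.437·exp(−0.084·4.189) = 1.437·0.7034 = 1.011 mg/L.

1.01 mg/L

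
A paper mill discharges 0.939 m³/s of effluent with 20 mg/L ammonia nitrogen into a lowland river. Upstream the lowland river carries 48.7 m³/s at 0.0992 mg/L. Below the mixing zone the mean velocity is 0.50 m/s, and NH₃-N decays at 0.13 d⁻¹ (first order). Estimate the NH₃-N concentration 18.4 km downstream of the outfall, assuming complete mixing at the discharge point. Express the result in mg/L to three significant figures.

After complete mixing, C₀ = (0.939·20 + 48.7·0.0992) / 49.64 = 0.4757 mg/L.
Travel time t = 1.84e+04 m / 0.50 m/s = 3.68e+04 s = 0.4259 d.
C = 0.4757·exp(−0.13·0.4259) = 0.4757·0.9461 = 0.45 mg/L.

0.450 mg/L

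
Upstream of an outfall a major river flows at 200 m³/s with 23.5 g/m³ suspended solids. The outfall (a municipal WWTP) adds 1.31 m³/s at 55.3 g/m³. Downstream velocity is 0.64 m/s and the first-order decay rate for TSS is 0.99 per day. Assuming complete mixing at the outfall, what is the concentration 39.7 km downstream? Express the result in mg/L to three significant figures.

11.6 mg/L

After complete mixing, C₀ = (1.31·55.3 + 200·23.5) / 201.3 = 23.71 mg/L.
Travel time t = 3.97e+04 m / 0.64 m/s = 6.203e+04 s = 0.718 d.
C = 23.71·exp(−0.99·0.718) = 23.71·0.4913 = 11.65 mg/L.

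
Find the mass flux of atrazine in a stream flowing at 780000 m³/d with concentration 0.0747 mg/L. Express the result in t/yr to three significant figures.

21.3 t/yr

780000 m³/d = 9.028 m³/s.
Mass flux = Q·C = 9.028 m³/s × 0.0747 g/m³ = 0.6744 g/s.
= 0.6744 g/s × 31.56 = 21.28 t/yr.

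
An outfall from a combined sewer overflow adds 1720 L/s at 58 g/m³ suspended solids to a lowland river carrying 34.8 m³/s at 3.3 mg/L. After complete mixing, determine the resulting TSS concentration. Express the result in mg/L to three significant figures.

5.88 mg/L

1720 L/s = 1.72 m³/s.
Conservation of mass across the mixing zone: C = (1.72·58 + 34.8·3.3) / (1.72 + 34.8) = 214.6/36.52 = 5.876 mg/L.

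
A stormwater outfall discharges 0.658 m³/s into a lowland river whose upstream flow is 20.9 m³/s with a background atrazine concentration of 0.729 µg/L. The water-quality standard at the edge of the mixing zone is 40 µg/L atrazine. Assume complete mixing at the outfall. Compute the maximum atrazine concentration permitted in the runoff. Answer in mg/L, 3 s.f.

1.29 mg/L

0.729 µg/L = 0.000729 mg/L.
40 µg/L = 0.04 mg/L.
Mass balance: 0.04·21.56 = 0.658·Cₑ + 20.9·0.000729.
Cₑ = (0.8623 − 0.01524) / 0.658 = 1.287 mg/L.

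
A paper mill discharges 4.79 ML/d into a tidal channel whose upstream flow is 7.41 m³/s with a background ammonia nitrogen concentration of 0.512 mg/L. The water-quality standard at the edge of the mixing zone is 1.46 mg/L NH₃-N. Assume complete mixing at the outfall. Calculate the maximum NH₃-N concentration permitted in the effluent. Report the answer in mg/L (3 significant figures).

4.79 ML/d = 0.05544 m³/s.
Mass balance: 1.46·7.465 = 0.05544·Cₑ + 7.41·0.512.
Cₑ = (10.9 − 3.794) / 0.05544 = 128.2 mg/L.

128 mg/L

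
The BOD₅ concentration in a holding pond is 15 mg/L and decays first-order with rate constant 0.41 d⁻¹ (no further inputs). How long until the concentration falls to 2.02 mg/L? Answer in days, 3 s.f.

t = ln(C₀/C)/k = ln(15/2.02)/0.41 = 2.005/0.41 = 4.89 d.

4.89 d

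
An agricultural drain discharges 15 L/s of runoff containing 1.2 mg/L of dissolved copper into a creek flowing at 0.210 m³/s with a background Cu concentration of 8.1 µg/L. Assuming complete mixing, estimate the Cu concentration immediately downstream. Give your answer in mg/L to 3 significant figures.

0.0876 mg/L

15 L/s = 0.015 m³/s.
8.1 µg/L = 0.0081 mg/L.
Conservation of mass across the mixing zone: C = (0.015·1.2 + 0.21·0.0081) / (0.015 + 0.21) = 0.0197/0.225 = 0.08756 mg/L.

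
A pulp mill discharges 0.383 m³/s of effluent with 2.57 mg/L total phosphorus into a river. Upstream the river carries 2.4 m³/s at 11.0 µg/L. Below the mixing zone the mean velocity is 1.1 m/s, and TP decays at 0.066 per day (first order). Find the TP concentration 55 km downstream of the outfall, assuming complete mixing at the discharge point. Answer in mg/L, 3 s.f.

0.350 mg/L

11.0 µg/L = 0.011 mg/L.
After complete mixing, C₀ = (0.383·2.57 + 2.4·0.011) / 2.783 = 0.3632 mg/L.
Travel time t = 5.5e+04 m / 1.1 m/s = 5e+04 s = 0.5787 d.
C = 0.3632·exp(−0.066·0.5787) = 0.3632·0.9625 = 0.3496 mg/L.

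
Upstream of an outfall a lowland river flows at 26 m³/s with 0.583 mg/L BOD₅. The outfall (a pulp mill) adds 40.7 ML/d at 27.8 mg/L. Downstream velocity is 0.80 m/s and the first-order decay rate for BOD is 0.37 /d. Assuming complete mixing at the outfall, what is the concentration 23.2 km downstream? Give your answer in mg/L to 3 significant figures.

0.943 mg/L

40.7 ML/d = 0.4711 m³/s.
After complete mixing, C₀ = (0.4711·27.8 + 26·0.583) / 26.47 = 1.067 mg/L.
Travel time t = 2.32e+04 m / 0.80 m/s = 2.9e+04 s = 0.3356 d.
C = 1.067·exp(−0.37·0.3356) = 1.067·0.8832 = 0.9427 mg/L.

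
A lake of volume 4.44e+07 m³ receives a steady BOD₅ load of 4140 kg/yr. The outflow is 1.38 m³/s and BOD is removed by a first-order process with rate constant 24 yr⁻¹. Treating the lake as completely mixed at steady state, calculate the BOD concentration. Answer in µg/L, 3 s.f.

3.73 µg/L

Outflow Q = 1.38 m³/s × 3.156e+07 s/yr = 4.355e+07 m³/yr.
Steady-state CSTR mass balance: W = Q·C + k·V·C, so C = W/(Q + kV).
Q + kV = 4.355e+07 + 24·4.44e+07 = 1.109e+09 m³/yr.
C = 4140/1.109e+09 = 3.733e-06 kg/m³ = 0.003733 mg/L = 3.733 µg/L.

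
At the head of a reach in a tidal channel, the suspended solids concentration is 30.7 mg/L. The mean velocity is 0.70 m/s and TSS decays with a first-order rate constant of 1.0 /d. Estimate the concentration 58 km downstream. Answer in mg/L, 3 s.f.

Travel time t = 58 km / 0.70 m/s = 5.8e+04/0.70 = 8.286e+04 s = 0.959 d.
First-order decay: C = 30.7·exp(−1.0·0.959) = 30.7·0.3833 = 11.77 mg/L.

11.8 mg/L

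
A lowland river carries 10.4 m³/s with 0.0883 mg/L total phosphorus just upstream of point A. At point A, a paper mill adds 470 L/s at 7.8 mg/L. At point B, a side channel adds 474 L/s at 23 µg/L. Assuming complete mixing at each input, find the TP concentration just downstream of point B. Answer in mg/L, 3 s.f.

470 L/s = 0.47 m³/s.
After input A: C = (10.4·0.0883 + 0.47·7.8) / 10.87 = 0.4217 mg/L.
474 L/s = 0.474 m³/s.
23 µg/L = 0.023 mg/L.
After input B: C = (10.87·0.4217 + 0.474·0.023) / 11.34 = 0.4051 mg/L.

0.405 mg/L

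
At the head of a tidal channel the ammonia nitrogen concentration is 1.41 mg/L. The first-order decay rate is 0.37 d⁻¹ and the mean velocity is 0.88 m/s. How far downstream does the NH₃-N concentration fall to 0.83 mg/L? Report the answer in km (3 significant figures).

From C = C₀·e^(−kt), t = ln(C₀/C)/k = ln(1.41/0.83)/0.37 = 0.5299/0.37 = 1.432 d.
Distance = v·t = 0.88 m/s × 1.237e+05 s = 1.089e+05 m = 108.9 km.

109 km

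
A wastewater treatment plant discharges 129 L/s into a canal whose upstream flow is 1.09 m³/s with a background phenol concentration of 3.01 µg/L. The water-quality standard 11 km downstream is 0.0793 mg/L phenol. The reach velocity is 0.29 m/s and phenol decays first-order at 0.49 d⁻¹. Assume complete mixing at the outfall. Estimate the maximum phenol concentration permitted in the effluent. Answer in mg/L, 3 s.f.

0.904 mg/L

129 L/s = 0.129 m³/s.
3.01 µg/L = 0.00301 mg/L.
Travel time to the compliance point: t = 1.1e+04/0.29 = 3.793e+04 s = 0.439 d; decay factor exp(−0.49·0.439) = 0.8064.
So the concentration just after mixing may be at most 0.0793/0.8064 = 0.09833 mg/L.
Mass balance: 0.09833·1.219 = 0.129·Cₑ + 1.09·0.00301.
Cₑ = (0.1199 − 0.003281) / 0.129 = 0.9038 mg/L.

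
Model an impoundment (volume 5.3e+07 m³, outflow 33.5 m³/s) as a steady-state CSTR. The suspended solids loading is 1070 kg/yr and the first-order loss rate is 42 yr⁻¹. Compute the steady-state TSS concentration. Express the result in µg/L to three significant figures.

0.326 µg/L

Outflow Q = 33.5 m³/s × 3.156e+07 s/yr = 1.057e+09 m³/yr.
Steady-state CSTR mass balance: W = Q·C + k·V·C, so C = W/(Q + kV).
Q + kV = 1.057e+09 + 42·5.3e+07 = 3.283e+09 m³/yr.
C = 1070/3.283e+09 = 3.259e-07 kg/m³ = 0.0003259 mg/L = 0.3259 µg/L.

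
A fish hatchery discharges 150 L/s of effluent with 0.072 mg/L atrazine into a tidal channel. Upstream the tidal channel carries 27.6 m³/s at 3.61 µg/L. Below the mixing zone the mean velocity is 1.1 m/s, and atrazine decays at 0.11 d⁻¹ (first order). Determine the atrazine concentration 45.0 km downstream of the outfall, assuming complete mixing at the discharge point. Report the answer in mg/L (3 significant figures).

0.00378 mg/L

150 L/s = 0.15 m³/s.
3.61 µg/L = 0.00361 mg/L.
After complete mixing, C₀ = (0.15·0.072 + 27.6·0.00361) / 27.75 = 0.00398 mg/L.
Travel time t = 4.5e+04 m / 1.1 m/s = 4.091e+04 s = 0.4735 d.
C = 0.00398·exp(−0.11·0.4735) = 0.00398·0.9492 = 0.003778 mg/L.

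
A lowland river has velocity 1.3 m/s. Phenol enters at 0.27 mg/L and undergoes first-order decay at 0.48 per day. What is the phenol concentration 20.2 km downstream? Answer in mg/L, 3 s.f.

0.248 mg/L

Travel time t = 20.2 km / 1.3 m/s = 2.02e+04/1.3 = 1.554e+04 s = 0.1798 d.
First-order decay: C = 0.27·exp(−0.48·0.1798) = 0.27·0.9173 = 0.2477 mg/L.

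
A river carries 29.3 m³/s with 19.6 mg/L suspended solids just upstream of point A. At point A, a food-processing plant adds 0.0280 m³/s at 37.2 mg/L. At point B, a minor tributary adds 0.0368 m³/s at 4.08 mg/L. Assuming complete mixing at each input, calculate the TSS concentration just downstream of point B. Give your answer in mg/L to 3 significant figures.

After input A: C = (29.3·19.6 + 0.028·37.2) / 29.33 = 19.62 mg/L.
After input B: C = (29.33·19.62 + 0.0368·4.08) / 29.36 = 19.6 mg/L.

19.6 mg/L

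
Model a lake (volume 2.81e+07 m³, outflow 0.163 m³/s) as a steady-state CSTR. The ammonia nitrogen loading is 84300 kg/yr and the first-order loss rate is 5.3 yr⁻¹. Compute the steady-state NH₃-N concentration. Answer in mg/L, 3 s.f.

0.547 mg/L

Outflow Q = 0.163 m³/s × 3.156e+07 s/yr = 5.144e+06 m³/yr.
Steady-state CSTR mass balance: W = Q·C + k·V·C, so C = W/(Q + kV).
Q + kV = 5.144e+06 + 5.3·2.81e+07 = 1.541e+08 m³/yr.
C = 84300/1.541e+08 = 0.0005471 kg/m³ = 0.5471 mg/L.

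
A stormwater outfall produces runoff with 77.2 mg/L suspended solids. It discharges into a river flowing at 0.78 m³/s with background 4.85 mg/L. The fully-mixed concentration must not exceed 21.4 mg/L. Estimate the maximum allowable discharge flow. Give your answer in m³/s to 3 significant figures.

0.231 m³/s

Mass balance at complete mixing: C_std·(Q_w + Q_r) = Q_w·C_e + Q_r·C_b.
Rearranging, Q_w = Q_r·(C_std − C_b)/(C_e − C_std) = 0.78·(21.4 − 4.85) / (77.2 − 21.4) = 0.2313 m³/s.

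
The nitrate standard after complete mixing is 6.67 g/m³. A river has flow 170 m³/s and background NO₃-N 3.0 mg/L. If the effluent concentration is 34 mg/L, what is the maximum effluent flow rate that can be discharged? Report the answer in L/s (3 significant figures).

Mass balance at complete mixing: C_std·(Q_w + Q_r) = Q_w·C_e + Q_r·C_b.
Rearranging, Q_w = Q_r·(C_std − C_b)/(C_e − C_std) = 170·(6.67 − 3) / (34 − 6.67) = 22.83 m³/s.
= 2.283e+04 L/s.

22800 L/s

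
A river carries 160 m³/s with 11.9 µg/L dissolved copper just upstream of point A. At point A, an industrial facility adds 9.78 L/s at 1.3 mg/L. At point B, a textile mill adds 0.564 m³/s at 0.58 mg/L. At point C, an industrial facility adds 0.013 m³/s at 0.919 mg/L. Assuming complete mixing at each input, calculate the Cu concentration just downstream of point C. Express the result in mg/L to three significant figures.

0.0140 mg/L

11.9 µg/L = 0.0119 mg/L.
9.78 L/s = 0.00978 m³/s.
After input A: C = (160·0.0119 + 0.00978·1.3) / 160 = 0.01198 mg/L.
After input B: C = (160·0.01198 + 0.564·0.58) / 160.6 = 0.01397 mg/L.
After input C: C = (160.6·0.01397 + 0.013·0.919) / 160.6 = 0.01405 mg/L.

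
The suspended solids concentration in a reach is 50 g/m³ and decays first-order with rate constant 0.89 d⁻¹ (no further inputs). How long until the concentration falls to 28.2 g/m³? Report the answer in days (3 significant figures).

0.643 d

t = ln(C₀/C)/k = ln(50/28.2)/0.89 = 0.5727/0.89 = 0.6435 d.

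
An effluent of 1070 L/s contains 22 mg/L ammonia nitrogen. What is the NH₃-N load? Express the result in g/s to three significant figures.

1070 L/s = 1.07 m³/s.
Mass flux = Q·C = 1.07 m³/s × 22 g/m³ = 23.54 g/s.

23.5 g/s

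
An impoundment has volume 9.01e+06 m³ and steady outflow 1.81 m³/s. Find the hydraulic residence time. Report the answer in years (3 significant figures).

0.158 yr

Q = 1.81 m³/s × 3.156e+07 s/yr = 5.712e+07 m³/yr.
Hydraulic residence time τ = V/Q = 9.01e+06/5.712e+07 = 0.1577 yr.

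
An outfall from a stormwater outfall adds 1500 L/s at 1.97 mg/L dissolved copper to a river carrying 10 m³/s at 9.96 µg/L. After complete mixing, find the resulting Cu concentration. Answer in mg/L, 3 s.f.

0.266 mg/L

1500 L/s = 1.5 m³/s.
9.96 µg/L = 0.00996 mg/L.
By mass balance at complete mixing, C = (1.5·1.97 + 10·0.00996) / (1.5 + 10) = 3.055/11.5 = 0.2656 mg/L.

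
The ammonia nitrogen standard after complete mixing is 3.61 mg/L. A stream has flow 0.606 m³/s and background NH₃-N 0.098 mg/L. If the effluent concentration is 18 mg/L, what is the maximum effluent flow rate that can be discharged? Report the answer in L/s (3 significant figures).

Mass balance at complete mixing: C_std·(Q_w + Q_r) = Q_w·C_e + Q_r·C_b.
Rearranging, Q_w = Q_r·(C_std − C_b)/(C_e − C_std) = 0.606·(3.61 − 0.098) / (18 − 3.61) = 0.1479 m³/s.
= 147.9 L/s.

148 L/s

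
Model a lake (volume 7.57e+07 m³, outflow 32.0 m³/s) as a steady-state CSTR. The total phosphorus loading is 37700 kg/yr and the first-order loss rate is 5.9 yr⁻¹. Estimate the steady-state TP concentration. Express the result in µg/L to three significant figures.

Outflow Q = 32.0 m³/s × 3.156e+07 s/yr = 1.01e+09 m³/yr.
Steady-state CSTR mass balance: W = Q·C + k·V·C, so C = W/(Q + kV).
Q + kV = 1.01e+09 + 5.9·7.57e+07 = 1.456e+09 m³/yr.
C = 37700/1.456e+09 = 2.588e-05 kg/m³ = 0.02588 mg/L = 25.88 µg/L.

25.9 µg/L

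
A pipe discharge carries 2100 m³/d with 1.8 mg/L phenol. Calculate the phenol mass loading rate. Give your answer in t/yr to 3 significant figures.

1.38 t/yr

2100 m³/d = 0.02431 m³/s.
Mass flux = Q·C = 0.02431 m³/s × 1.8 g/m³ = 0.04375 g/s.
= 0.04375 g/s × 31.56 = 1.381 t/yr.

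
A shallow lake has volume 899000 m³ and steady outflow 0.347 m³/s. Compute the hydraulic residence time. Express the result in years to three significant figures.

Q = 0.347 m³/s × 3.156e+07 s/yr = 1.095e+07 m³/yr.
Hydraulic residence time τ = V/Q = 899000/1.095e+07 = 0.0821 yr.

0.0821 yr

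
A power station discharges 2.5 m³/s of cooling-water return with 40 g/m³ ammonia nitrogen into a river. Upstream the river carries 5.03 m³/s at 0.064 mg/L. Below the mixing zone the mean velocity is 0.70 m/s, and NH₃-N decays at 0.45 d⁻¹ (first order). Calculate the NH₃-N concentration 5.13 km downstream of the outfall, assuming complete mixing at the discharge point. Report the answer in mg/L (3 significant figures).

12.8 mg/L

After complete mixing, C₀ = (2.5·40 + 5.03·0.064) / 7.53 = 13.32 mg/L.
Travel time t = 5130 m / 0.70 m/s = 7329 s = 0.08482 d.
C = 13.32·exp(−0.45·0.08482) = 13.32·0.9625 = 12.82 mg/L.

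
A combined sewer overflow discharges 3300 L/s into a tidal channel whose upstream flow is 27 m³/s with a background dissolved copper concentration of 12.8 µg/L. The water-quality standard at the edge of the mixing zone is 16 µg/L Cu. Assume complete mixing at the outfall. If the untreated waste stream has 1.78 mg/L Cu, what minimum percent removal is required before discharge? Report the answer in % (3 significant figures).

3300 L/s = 3.3 m³/s.
12.8 µg/L = 0.0128 mg/L.
16 µg/L = 0.016 mg/L.
Mass balance: 0.016·30.3 = 3.3·Cₑ + 27·0.0128.
Cₑ = (0.4848 − 0.3456) / 3.3 = 0.04218 mg/L.
Required removal = 1 − 0.04218/1.78 = 97.63 %.

97.6 %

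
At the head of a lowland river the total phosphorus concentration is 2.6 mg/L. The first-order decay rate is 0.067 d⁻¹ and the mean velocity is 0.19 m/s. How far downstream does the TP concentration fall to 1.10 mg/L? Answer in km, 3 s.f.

From C = C₀·e^(−kt), t = ln(C₀/C)/k = ln(2.6/1.10)/0.067 = 0.8602/0.067 = 12.84 d.
Distance = v·t = 0.19 m/s × 1.109e+06 s = 2.108e+05 m = 210.8 km.

211 km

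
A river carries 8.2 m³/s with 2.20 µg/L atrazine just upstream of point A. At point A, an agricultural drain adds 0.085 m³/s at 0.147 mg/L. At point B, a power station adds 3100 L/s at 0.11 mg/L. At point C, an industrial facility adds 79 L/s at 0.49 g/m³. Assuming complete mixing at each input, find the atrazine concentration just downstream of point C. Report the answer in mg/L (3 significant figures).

0.0358 mg/L

2.20 µg/L = 0.0022 mg/L.
After input A: C = (8.2·0.0022 + 0.085·0.147) / 8.285 = 0.003686 mg/L.
3100 L/s = 3.1 m³/s.
After input B: C = (8.285·0.003686 + 3.1·0.11) / 11.38 = 0.03263 mg/L.
79 L/s = 0.079 m³/s.
After input C: C = (11.38·0.03263 + 0.079·0.49) / 11.46 = 0.03579 mg/L.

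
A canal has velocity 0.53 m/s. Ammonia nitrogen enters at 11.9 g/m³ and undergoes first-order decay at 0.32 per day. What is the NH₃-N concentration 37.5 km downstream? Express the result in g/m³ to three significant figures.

9.16 g/m³

Travel time t = 37.5 km / 0.53 m/s = 3.75e+04/0.53 = 7.075e+04 s = 0.8189 d.
First-order decay: C = 11.9·exp(−0.32·0.8189) = 11.9·0.7695 = 9.157 g/m³.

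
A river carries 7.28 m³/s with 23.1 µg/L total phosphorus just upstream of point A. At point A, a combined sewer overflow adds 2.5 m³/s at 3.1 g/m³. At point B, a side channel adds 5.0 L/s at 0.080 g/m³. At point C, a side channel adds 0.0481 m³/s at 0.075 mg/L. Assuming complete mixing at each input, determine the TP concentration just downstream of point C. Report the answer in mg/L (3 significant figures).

0.806 mg/L

23.1 µg/L = 0.0231 mg/L.
After input A: C = (7.28·0.0231 + 2.5·3.1) / 9.78 = 0.8096 mg/L.
5.0 L/s = 0.005 m³/s.
After input B: C = (9.78·0.8096 + 0.005·0.08) / 9.785 = 0.8093 mg/L.
After input C: C = (9.785·0.8093 + 0.0481·0.075) / 9.833 = 0.8057 mg/L.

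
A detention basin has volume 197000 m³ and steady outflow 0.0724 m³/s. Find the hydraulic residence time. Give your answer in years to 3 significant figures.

Q = 0.0724 m³/s × 3.156e+07 s/yr = 2.285e+06 m³/yr.
Hydraulic residence time τ = V/Q = 197000/2.285e+06 = 0.08622 yr.

0.0862 yr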